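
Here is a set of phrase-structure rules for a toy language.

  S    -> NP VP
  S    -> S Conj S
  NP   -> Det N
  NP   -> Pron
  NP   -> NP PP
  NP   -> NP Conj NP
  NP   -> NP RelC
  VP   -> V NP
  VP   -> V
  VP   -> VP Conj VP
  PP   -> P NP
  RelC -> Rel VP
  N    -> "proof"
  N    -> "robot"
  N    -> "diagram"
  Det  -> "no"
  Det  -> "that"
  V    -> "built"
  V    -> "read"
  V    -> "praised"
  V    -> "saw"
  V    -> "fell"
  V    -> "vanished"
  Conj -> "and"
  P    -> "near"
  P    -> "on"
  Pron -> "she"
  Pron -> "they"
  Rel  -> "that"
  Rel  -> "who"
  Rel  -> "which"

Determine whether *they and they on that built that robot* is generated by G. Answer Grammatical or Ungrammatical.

For S → NP VP, every NP-prefix leaves a non-VP remainder: after 'they' the remainder is not a VP; after 'they and they' the remainder is not a VP. The alternative S rule S → S Conj S likewise has no satisfying split.

Ungrammatical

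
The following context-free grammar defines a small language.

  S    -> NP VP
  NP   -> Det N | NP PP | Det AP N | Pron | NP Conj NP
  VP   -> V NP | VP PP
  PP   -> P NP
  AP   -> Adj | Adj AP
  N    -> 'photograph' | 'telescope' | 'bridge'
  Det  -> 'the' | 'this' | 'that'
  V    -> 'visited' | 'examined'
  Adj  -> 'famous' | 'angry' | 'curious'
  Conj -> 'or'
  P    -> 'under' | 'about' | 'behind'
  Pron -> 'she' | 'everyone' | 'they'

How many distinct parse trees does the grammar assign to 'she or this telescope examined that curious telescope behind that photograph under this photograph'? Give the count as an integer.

Two of the 5 distinct bracketings:
[S [NP [NP [Pron she]] [Conj or] [NP [Det this] [N telescope]]] [VP [V examined] [NP [NP [Det that] [AP [Adj curious]] [N telescope]] [PP [P behind] [NP [NP [Det that] [N photograph]] [PP [P under] [NP [Det this] [N photograph]]]]]]]]
[S [NP [NP [Pron she]] [Conj or] [NP [Det this] [N telescope]]] [VP [V examined] [NP [NP [NP [Det that] [AP [Adj curious]] [N telescope]] [PP [P behind] [NP [Det that] [N photograph]]]] [PP [P under] [NP [Det this] [N photograph]]]]]]
The trees differ in how a recursive rule is bracketed over the same span.

5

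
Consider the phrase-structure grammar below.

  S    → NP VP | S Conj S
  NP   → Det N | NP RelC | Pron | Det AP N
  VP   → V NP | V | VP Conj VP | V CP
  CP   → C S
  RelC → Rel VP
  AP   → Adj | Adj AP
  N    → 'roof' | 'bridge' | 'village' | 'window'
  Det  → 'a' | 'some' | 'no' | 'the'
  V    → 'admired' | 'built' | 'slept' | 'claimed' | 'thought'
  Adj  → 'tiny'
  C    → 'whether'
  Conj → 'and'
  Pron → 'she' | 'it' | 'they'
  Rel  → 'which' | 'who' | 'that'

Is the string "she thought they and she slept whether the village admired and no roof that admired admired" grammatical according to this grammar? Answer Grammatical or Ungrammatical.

S
  S
    NP
      Pron: she
    VP
      V: thought
      NP
        Pron: they
  Conj: and
  S
    NP
      Pron: she
    VP
      V: slept
      CP
        C: whether
        S
          S
            NP
              Det: the
              N: village
            VP
              V: admired
          Conj: and
          S
            NP
              NP
                Det: no
                N: roof
              RelC
                Rel: that
                VP
                  V: admired
            VP
              V: admired
Every word is introduced by a lexical rule and the phrasal rules combine the resulting categories into a single S.

Grammatical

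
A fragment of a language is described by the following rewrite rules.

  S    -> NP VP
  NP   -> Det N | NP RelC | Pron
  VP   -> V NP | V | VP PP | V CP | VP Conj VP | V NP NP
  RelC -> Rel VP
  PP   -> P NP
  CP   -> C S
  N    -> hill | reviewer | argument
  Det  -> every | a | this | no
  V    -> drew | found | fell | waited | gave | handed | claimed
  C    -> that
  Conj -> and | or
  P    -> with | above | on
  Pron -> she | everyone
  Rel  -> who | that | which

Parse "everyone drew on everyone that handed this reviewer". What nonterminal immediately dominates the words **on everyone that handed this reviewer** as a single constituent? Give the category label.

[S [NP [Pron everyone]] [VP [VP [V drew]] [PP [P on] [NP [NP [Pron everyone]] [RelC [Rel that] [VP [V handed] [NP [Det this] [N reviewer]]]]]]]]
The span 'on everyone that handed this reviewer' is the PP node built by PP → P NP.

PP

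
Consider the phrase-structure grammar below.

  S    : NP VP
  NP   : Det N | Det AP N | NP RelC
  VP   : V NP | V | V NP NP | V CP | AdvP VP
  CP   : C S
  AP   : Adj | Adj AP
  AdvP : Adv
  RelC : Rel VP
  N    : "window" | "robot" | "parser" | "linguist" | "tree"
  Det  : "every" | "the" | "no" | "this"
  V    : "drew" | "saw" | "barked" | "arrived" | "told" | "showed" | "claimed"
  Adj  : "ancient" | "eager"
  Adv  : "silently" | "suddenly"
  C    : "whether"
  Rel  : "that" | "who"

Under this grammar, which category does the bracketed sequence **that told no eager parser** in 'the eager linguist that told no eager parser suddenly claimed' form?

RelC

S
  NP
    NP
      Det: the
      AP
        Adj: eager
      N: linguist
    RelC
      Rel: that
      VP
        V: told
        NP
          Det: no
          AP
            Adj: eager
          N: parser
  VP
    AdvP
      Adv: suddenly
    VP
      V: claimed
The span 'that told no eager parser' is the RelC node built by RelC → Rel VP.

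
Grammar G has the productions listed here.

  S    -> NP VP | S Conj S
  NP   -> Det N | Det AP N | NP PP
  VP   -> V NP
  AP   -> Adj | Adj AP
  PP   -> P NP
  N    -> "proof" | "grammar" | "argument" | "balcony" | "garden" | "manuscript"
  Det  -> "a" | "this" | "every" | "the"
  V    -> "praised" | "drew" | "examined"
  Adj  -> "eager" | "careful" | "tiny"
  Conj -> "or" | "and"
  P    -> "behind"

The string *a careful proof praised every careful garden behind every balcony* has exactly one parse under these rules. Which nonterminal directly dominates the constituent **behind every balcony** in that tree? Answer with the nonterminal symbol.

S
  NP
    Det: a
    AP
      Adj: careful
    N: proof
  VP
    V: praised
    NP
      NP
        Det: every
        AP
          Adj: careful
        N: garden
      PP
        P: behind
        NP
          Det: every
          N: balcony
The span 'behind every balcony' is the PP node built by PP → P NP.
Its mother is the NP built by NP → NP PP.

NP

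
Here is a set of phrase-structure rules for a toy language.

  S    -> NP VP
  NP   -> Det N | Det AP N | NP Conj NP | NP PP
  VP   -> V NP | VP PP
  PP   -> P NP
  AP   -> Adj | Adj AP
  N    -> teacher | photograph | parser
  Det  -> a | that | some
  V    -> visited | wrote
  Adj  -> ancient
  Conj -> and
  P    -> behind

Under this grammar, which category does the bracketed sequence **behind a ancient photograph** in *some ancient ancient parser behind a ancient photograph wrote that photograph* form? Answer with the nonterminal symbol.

S
  NP
    NP
      Det: some
      AP
        Adj: ancient
        AP
          Adj: ancient
      N: parser
    PP
      P: behind
      NP
        Det: a
        AP
          Adj: ancient
        N: photograph
  VP
    V: wrote
    NP
      Det: that
      N: photograph
The span 'behind a ancient photograph' is the PP node built by PP → P NP.

PP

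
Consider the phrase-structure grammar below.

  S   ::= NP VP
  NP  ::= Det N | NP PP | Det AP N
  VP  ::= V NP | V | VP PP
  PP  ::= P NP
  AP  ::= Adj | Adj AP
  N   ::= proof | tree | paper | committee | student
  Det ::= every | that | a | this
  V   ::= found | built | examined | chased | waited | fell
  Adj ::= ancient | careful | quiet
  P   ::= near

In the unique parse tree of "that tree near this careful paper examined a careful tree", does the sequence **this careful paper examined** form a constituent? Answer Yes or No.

[S [NP [NP [Det that] [N tree]] [PP [P near] [NP [Det this] [AP [Adj careful]] [N paper]]]] [VP [V examined] [NP [Det a] [AP [Adj careful]] [N tree]]]]
The smallest constituent containing 'this careful paper examined' is the S spanning 'that tree near this careful paper examined a careful tree'; no single node in the tree dominates exactly the given words.

No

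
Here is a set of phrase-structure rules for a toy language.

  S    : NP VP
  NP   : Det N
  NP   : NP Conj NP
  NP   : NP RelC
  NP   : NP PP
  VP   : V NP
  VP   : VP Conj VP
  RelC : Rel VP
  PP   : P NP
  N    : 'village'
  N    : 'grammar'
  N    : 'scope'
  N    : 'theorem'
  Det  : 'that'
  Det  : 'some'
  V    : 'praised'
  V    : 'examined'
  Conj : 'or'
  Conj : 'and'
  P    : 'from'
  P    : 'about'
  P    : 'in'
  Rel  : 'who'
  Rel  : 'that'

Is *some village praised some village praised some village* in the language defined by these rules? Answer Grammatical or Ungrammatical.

For S → NP VP, the only prefix that parses as NP is 'some village', but the remainder 'praised some village praised some village' is not a VP under these rules.

Ungrammatical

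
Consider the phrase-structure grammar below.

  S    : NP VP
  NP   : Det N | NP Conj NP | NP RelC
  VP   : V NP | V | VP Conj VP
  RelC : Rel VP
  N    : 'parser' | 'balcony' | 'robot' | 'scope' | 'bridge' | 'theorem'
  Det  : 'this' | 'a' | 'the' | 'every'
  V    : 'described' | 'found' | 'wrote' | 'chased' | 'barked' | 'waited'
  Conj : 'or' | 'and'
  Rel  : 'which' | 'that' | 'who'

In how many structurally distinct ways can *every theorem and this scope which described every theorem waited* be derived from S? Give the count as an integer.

The two bracketings:
[S [NP [NP [Det every] [N theorem]] [Conj and] [NP [NP [Det this] [N scope]] [RelC [Rel which] [VP [V described] [NP [Det every] [N theorem]]]]]] [VP [V waited]]]
[S [NP [NP [NP [Det every] [N theorem]] [Conj and] [NP [Det this] [N scope]]] [RelC [Rel which] [VP [V described] [NP [Det every] [N theorem]]]]] [VP [V waited]]]
The trees differ in how a recursive rule is bracketed over the same span.

2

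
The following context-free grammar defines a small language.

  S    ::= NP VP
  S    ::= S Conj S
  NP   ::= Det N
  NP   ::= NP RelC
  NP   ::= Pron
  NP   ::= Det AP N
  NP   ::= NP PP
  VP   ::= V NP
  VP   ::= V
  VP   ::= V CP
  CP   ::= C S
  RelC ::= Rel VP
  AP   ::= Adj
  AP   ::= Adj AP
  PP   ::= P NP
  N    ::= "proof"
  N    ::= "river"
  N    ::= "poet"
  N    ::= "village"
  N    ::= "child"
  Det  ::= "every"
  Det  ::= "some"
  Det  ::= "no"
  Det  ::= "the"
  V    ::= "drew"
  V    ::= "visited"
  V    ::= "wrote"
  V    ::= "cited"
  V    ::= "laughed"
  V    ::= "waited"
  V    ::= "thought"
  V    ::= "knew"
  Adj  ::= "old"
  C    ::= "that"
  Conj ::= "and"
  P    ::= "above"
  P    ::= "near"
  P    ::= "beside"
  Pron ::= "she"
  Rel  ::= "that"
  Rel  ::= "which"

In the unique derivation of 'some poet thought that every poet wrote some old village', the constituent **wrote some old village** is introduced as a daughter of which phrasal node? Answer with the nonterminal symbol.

S

S
  NP
    Det: some
    N: poet
  VP
    V: thought
    CP
      C: that
      S
        NP
          Det: every
          N: poet
        VP
          V: wrote
          NP
            Det: some
            AP
              Adj: old
            N: village
The span 'wrote some old village' is the VP node built by VP → V NP.
Its mother is the S built by S → NP VP.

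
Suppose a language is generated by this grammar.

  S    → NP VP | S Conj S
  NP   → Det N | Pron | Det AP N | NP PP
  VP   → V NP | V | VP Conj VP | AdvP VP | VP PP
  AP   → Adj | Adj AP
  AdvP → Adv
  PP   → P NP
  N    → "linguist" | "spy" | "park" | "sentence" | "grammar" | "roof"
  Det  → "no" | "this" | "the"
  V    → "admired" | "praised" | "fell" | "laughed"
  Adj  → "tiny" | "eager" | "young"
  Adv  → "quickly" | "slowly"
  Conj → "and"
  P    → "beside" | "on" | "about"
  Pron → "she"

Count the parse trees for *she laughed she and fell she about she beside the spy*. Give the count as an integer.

Two of the 9 distinct bracketings:
[S [NP [Pron she]] [VP [VP [V laughed] [NP [Pron she]]] [Conj and] [VP [V fell] [NP [NP [Pron she]] [PP [P about] [NP [NP [Pron she]] [PP [P beside] [NP [Det the] [N spy]]]]]]]]]
[S [NP [Pron she]] [VP [VP [V laughed] [NP [Pron she]]] [Conj and] [VP [V fell] [NP [NP [NP [Pron she]] [PP [P about] [NP [Pron she]]]] [PP [P beside] [NP [Det the] [N spy]]]]]]]
The trees differ in how a recursive rule is bracketed over the same span.

9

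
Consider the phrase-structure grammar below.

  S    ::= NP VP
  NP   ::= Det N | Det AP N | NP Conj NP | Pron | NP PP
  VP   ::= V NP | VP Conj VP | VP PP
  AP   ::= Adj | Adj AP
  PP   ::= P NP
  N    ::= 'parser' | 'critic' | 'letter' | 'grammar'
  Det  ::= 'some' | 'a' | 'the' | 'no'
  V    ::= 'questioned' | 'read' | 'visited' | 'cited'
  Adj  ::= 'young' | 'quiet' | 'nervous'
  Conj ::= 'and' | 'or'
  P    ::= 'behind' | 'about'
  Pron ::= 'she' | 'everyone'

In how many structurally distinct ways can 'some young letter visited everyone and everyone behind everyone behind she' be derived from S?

9

Two of the 9 distinct bracketings:
[S [NP [Det some] [AP [Adj young]] [N letter]] [VP [V visited] [NP [NP [Pron everyone]] [Conj and] [NP [NP [Pron everyone]] [PP [P behind] [NP [NP [Pron everyone]] [PP [P behind] [NP [Pron she]]]]]]]]]
[S [NP [Det some] [AP [Adj young]] [N letter]] [VP [V visited] [NP [NP [Pron everyone]] [Conj and] [NP [NP [NP [Pron everyone]] [PP [P behind] [NP [Pron everyone]]]] [PP [P behind] [NP [Pron she]]]]]]]
The trees differ in how a recursive rule is bracketed over the same span.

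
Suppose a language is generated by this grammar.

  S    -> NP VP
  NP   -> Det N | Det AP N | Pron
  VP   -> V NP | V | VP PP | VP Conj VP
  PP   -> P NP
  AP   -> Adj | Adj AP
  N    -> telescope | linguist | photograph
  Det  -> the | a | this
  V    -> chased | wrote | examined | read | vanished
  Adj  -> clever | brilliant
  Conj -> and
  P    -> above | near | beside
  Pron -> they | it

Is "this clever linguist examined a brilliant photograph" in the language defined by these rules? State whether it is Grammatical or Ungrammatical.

S
  NP
    Det: this
    AP
      Adj: clever
    N: linguist
  VP
    V: examined
    NP
      Det: a
      AP
        Adj: brilliant
      N: photograph
The bracketing above is licensed at every node by one of the given productions, with S at the root.

Grammatical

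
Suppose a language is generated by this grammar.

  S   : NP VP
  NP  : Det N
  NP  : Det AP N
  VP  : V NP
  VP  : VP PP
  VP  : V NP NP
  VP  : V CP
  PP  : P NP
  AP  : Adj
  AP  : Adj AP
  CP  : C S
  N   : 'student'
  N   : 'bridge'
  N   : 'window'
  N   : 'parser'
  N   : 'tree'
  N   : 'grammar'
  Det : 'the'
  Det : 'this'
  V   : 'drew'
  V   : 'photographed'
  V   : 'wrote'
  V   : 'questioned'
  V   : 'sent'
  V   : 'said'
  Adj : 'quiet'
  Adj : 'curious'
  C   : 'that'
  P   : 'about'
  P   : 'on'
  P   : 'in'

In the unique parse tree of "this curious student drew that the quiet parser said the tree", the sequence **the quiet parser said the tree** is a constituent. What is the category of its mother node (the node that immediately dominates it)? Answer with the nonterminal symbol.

CP

[S [NP [Det this] [AP [Adj curious]] [N student]] [VP [V drew] [CP [C that] [S [NP [Det the] [AP [Adj quiet]] [N parser]] [VP [V said] [NP [Det the] [N tree]]]]]]]
The span 'the quiet parser said the tree' is the S node built by S → NP VP.
Its mother is the CP built by CP → C S.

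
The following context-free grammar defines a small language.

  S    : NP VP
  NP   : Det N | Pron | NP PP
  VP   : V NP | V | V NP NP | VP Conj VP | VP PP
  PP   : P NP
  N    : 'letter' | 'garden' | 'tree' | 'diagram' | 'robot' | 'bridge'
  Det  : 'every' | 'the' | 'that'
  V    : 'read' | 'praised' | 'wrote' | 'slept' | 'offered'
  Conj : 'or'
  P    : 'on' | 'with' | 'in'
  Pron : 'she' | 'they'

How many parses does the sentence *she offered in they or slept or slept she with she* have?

7

Two of the 7 distinct bracketings:
[S [NP [Pron she]] [VP [VP [VP [V offered]] [PP [P in] [NP [Pron they]]]] [Conj or] [VP [VP [V slept]] [Conj or] [VP [V slept] [NP [NP [Pron she]] [PP [P with] [NP [Pron she]]]]]]]]
[S [NP [Pron she]] [VP [VP [VP [V offered]] [PP [P in] [NP [Pron they]]]] [Conj or] [VP [VP [V slept]] [Conj or] [VP [VP [V slept] [NP [Pron she]]] [PP [P with] [NP [Pron she]]]]]]]
The difference turns on whether NP → NP PP is used at the relevant span, versus an alternative expansion of NP.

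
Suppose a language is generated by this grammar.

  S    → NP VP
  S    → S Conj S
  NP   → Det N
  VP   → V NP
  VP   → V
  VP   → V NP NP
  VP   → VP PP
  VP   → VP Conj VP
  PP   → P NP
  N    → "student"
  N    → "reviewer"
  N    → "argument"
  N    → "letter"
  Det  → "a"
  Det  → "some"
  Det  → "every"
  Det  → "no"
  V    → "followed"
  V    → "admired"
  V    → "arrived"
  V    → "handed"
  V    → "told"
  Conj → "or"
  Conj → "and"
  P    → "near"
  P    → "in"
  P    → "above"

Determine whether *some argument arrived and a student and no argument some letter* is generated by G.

Ungrammatical

For S → NP VP, the only prefix that parses as NP is 'some argument', but the remainder 'arrived and a student and no argument some letter' is not a VP under these rules. The alternative S rule S → S Conj S likewise has no satisfying split.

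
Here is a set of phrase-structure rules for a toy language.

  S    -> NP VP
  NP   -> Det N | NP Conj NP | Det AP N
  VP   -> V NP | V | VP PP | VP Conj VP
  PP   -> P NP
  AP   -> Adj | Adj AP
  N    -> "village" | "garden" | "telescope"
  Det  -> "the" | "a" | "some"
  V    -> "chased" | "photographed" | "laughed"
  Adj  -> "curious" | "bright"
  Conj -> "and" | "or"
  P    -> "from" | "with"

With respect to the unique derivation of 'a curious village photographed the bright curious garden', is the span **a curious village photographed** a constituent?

[S [NP [Det a] [AP [Adj curious]] [N village]] [VP [V photographed] [NP [Det the] [AP [Adj bright] [AP [Adj curious]]] [N garden]]]]
The smallest constituent containing 'a curious village photographed' is the S spanning 'a curious village photographed the bright curious garden'; no single node in the tree dominates exactly the given words.

No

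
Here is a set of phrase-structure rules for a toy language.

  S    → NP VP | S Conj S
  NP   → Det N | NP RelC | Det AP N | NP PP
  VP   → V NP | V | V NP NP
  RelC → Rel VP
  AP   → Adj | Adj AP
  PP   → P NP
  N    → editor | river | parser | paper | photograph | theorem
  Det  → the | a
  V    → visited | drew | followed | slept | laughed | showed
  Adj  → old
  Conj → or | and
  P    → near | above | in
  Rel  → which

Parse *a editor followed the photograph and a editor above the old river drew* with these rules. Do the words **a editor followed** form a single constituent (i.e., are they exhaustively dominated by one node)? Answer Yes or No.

[S [S [NP [Det a] [N editor]] [VP [V followed] [NP [Det the] [N photograph]]]] [Conj and] [S [NP [NP [Det a] [N editor]] [PP [P above] [NP [Det the] [AP [Adj old]] [N river]]]] [VP [V drew]]]]
The smallest constituent containing 'a editor followed' is the S spanning 'a editor followed the photograph'; no single node in the tree dominates exactly the given words.

No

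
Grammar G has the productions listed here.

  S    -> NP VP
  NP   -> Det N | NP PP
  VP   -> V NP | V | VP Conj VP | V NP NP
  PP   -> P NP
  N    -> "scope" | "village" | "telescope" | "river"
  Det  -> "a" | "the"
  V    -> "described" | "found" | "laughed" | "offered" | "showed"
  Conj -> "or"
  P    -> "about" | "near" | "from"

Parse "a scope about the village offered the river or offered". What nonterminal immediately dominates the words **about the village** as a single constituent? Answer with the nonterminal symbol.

PP

[S [NP [NP [Det a] [N scope]] [PP [P about] [NP [Det the] [N village]]]] [VP [VP [V offered] [NP [Det the] [N river]]] [Conj or] [VP [V offered]]]]
The span 'about the village' is the PP node built by PP → P NP.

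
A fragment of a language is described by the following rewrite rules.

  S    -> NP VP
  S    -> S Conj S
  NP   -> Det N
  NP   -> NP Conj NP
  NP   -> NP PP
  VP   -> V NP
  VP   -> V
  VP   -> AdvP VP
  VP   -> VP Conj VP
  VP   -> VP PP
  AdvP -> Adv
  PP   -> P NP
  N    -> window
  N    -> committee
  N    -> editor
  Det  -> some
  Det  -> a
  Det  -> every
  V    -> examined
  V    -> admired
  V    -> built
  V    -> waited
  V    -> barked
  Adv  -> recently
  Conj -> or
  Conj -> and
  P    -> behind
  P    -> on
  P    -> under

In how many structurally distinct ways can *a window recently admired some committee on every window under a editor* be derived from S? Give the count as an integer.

Two of the 9 distinct bracketings:
[S [NP [Det a] [N window]] [VP [AdvP [Adv recently]] [VP [V admired] [NP [NP [Det some] [N committee]] [PP [P on] [NP [NP [Det every] [N window]] [PP [P under] [NP [Det a] [N editor]]]]]]]]]
[S [NP [Det a] [N window]] [VP [AdvP [Adv recently]] [VP [V admired] [NP [NP [NP [Det some] [N committee]] [PP [P on] [NP [Det every] [N window]]]] [PP [P under] [NP [Det a] [N editor]]]]]]]
The trees differ in how a recursive rule is bracketed over the same span.

9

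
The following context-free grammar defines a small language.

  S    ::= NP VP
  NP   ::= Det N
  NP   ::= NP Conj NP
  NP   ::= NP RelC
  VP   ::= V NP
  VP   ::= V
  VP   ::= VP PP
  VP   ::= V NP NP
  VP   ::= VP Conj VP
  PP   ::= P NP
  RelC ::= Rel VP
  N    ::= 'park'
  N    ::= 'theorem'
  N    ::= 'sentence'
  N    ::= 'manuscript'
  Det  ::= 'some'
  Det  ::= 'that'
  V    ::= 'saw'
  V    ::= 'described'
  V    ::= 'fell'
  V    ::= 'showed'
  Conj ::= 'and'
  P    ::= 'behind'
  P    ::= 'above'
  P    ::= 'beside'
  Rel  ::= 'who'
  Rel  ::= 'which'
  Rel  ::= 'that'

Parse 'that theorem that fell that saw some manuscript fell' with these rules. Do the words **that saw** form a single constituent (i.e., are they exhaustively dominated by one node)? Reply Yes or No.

No

[S [NP [NP [NP [Det that] [N theorem]] [RelC [Rel that] [VP [V fell]]]] [RelC [Rel that] [VP [V saw] [NP [Det some] [N manuscript]]]]] [VP [V fell]]]
The smallest constituent containing 'that saw' is the RelC spanning 'that saw some manuscript'; no single node in the tree dominates exactly the given words.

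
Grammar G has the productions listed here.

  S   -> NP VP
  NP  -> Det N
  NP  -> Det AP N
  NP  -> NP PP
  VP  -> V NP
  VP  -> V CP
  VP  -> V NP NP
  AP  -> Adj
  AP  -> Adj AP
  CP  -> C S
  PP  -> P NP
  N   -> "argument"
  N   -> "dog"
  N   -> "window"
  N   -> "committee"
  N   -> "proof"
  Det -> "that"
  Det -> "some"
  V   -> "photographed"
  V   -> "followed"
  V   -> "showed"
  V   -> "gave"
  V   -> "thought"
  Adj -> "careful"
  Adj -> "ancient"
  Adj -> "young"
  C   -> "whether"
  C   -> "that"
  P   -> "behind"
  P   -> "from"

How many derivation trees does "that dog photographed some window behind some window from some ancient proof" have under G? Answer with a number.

The two bracketings:
[S [NP [Det that] [N dog]] [VP [V photographed] [NP [NP [Det some] [N window]] [PP [P behind] [NP [NP [Det some] [N window]] [PP [P from] [NP [Det some] [AP [Adj ancient]] [N proof]]]]]]]]
[S [NP [Det that] [N dog]] [VP [V photographed] [NP [NP [NP [Det some] [N window]] [PP [P behind] [NP [Det some] [N window]]]] [PP [P from] [NP [Det some] [AP [Adj ancient]] [N proof]]]]]]
The trees differ in how a recursive rule is bracketed over the same span.

2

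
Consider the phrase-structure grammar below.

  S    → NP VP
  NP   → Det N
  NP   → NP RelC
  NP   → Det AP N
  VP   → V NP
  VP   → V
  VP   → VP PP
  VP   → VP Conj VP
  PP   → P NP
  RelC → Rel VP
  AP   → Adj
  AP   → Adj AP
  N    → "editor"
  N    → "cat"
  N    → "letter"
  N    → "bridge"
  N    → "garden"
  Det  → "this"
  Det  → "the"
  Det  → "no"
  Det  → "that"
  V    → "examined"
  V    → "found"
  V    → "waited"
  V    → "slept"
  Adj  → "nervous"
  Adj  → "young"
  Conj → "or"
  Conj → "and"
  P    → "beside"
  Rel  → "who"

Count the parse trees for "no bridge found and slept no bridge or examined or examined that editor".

5

Two of the 5 distinct bracketings:
[S [NP [Det no] [N bridge]] [VP [VP [V found]] [Conj and] [VP [VP [V slept] [NP [Det no] [N bridge]]] [Conj or] [VP [VP [V examined]] [Conj or] [VP [V examined] [NP [Det that] [N editor]]]]]]]
[S [NP [Det no] [N bridge]] [VP [VP [V found]] [Conj and] [VP [VP [VP [V slept] [NP [Det no] [N bridge]]] [Conj or] [VP [V examined]]] [Conj or] [VP [V examined] [NP [Det that] [N editor]]]]]]
The trees differ in how a recursive rule is bracketed over the same span.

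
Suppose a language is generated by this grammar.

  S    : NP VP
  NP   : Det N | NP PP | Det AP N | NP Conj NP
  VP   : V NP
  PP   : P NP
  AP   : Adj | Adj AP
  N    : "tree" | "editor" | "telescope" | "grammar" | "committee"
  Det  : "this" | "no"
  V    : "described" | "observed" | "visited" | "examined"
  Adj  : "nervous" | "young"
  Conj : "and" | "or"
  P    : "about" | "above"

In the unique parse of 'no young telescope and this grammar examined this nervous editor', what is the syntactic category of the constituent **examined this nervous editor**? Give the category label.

S
  NP
    NP
      Det: no
      AP
        Adj: young
      N: telescope
    Conj: and
    NP
      Det: this
      N: grammar
  VP
    V: examined
    NP
      Det: this
      AP
        Adj: nervous
      N: editor
The span 'examined this nervous editor' is the VP node built by VP → V NP.

VP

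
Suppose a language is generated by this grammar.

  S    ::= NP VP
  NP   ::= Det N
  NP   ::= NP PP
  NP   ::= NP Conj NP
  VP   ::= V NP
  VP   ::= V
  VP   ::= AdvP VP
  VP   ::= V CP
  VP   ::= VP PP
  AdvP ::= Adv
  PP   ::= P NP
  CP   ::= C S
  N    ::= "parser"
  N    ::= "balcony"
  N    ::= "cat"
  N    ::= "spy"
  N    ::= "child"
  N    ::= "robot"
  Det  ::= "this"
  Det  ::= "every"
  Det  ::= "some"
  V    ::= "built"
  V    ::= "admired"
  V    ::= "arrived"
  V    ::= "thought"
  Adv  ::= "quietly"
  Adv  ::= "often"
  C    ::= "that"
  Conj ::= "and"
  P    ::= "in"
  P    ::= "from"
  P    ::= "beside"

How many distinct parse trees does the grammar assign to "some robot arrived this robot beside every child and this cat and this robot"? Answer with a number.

7

Two of the 7 distinct bracketings:
[S [NP [Det some] [N robot]] [VP [V arrived] [NP [NP [Det this] [N robot]] [PP [P beside] [NP [NP [Det every] [N child]] [Conj and] [NP [NP [Det this] [N cat]] [Conj and] [NP [Det this] [N robot]]]]]]]]
[S [NP [Det some] [N robot]] [VP [V arrived] [NP [NP [Det this] [N robot]] [PP [P beside] [NP [NP [NP [Det every] [N child]] [Conj and] [NP [Det this] [N cat]]] [Conj and] [NP [Det this] [N robot]]]]]]]
The trees differ in how a recursive rule is bracketed over the same span.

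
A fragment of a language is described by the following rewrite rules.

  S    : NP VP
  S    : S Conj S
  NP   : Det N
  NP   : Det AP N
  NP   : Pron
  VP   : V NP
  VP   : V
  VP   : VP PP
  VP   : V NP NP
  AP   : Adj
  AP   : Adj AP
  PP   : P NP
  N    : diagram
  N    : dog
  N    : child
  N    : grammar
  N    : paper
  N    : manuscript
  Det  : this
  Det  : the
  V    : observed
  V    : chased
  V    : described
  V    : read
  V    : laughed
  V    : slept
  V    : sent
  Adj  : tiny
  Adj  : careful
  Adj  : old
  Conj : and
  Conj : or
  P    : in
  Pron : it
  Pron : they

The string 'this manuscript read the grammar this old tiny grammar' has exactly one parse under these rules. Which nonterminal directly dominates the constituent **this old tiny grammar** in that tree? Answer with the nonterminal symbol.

S
  NP
    Det: this
    N: manuscript
  VP
    V: read
    NP
      Det: the
      N: grammar
    NP
      Det: this
      AP
        Adj: old
        AP
          Adj: tiny
      N: grammar
The span 'this old tiny grammar' is the NP node built by NP → Det AP N.
Its mother is the VP built by VP → V NP NP.

VP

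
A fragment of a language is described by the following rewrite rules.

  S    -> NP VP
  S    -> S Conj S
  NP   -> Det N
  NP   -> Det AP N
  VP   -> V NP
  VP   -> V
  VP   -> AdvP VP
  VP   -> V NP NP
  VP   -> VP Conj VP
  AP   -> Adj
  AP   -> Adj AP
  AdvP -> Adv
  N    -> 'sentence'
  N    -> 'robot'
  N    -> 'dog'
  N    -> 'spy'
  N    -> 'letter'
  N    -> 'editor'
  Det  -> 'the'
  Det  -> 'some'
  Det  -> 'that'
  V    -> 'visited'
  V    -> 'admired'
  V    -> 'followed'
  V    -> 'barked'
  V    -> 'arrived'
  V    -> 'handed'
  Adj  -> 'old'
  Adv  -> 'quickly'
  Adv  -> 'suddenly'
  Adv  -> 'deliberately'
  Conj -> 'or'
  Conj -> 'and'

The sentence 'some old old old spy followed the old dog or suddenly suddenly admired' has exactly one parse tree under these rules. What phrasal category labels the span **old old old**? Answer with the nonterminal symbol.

AP

[S [NP [Det some] [AP [Adj old] [AP [Adj old] [AP [Adj old]]]] [N spy]] [VP [VP [V followed] [NP [Det the] [AP [Adj old]] [N dog]]] [Conj or] [VP [AdvP [Adv suddenly]] [VP [AdvP [Adv suddenly]] [VP [V admired]]]]]]
The span 'old old old' is the AP node built by AP → Adj AP.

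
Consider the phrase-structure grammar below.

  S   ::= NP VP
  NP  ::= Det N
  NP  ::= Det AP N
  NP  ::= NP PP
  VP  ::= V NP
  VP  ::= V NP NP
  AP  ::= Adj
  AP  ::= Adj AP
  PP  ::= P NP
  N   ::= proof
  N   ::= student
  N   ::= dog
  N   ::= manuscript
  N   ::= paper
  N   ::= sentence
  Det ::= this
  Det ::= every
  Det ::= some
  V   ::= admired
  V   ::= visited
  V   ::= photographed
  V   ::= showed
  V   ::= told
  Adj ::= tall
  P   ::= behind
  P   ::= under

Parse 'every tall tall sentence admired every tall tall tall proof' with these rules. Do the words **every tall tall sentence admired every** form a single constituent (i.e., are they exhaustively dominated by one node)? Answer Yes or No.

No

[S [NP [Det every] [AP [Adj tall] [AP [Adj tall]]] [N sentence]] [VP [V admired] [NP [Det every] [AP [Adj tall] [AP [Adj tall] [AP [Adj tall]]]] [N proof]]]]
The smallest constituent containing 'every tall tall sentence admired every' is the S spanning 'every tall tall sentence admired every tall tall tall proof'; no single node in the tree dominates exactly the given words.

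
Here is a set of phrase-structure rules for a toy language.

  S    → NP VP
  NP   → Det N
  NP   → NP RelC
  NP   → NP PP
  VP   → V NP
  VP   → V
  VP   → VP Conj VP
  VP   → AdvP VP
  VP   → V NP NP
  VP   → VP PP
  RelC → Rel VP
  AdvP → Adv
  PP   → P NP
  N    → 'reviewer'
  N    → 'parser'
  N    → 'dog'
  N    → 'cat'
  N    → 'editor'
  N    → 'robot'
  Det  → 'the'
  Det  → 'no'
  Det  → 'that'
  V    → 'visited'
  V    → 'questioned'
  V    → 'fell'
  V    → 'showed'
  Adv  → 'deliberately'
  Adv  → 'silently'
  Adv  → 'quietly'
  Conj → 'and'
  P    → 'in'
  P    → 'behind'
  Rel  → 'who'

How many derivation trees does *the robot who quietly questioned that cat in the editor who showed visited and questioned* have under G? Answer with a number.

9

Two of the 9 distinct bracketings:
[S [NP [NP [Det the] [N robot]] [RelC [Rel who] [VP [AdvP [Adv quietly]] [VP [V questioned] [NP [NP [NP [Det that] [N cat]] [PP [P in] [NP [Det the] [N editor]]]] [RelC [Rel who] [VP [V showed]]]]]]]] [VP [VP [V visited]] [Conj and] [VP [V questioned]]]]
[S [NP [NP [Det the] [N robot]] [RelC [Rel who] [VP [AdvP [Adv quietly]] [VP [V questioned] [NP [NP [Det that] [N cat]] [PP [P in] [NP [NP [Det the] [N editor]] [RelC [Rel who] [VP [V showed]]]]]]]]]] [VP [VP [V visited]] [Conj and] [VP [V questioned]]]]
The trees differ in how a recursive rule is bracketed over the same span.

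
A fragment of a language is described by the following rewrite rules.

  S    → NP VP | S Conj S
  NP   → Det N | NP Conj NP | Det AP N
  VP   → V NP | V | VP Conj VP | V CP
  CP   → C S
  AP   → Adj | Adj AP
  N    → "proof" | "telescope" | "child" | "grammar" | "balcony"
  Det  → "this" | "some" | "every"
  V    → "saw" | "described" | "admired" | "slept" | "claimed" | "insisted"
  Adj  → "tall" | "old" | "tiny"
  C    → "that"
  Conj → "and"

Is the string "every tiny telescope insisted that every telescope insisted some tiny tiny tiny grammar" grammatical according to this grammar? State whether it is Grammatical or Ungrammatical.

Grammatical

[S [NP [Det every] [AP [Adj tiny]] [N telescope]] [VP [V insisted] [CP [C that] [S [NP [Det every] [N telescope]] [VP [V insisted] [NP [Det some] [AP [Adj tiny] [AP [Adj tiny] [AP [Adj tiny]]]] [N grammar]]]]]]]
Each bracket corresponds to one application of a listed rule, so the string is derivable from S.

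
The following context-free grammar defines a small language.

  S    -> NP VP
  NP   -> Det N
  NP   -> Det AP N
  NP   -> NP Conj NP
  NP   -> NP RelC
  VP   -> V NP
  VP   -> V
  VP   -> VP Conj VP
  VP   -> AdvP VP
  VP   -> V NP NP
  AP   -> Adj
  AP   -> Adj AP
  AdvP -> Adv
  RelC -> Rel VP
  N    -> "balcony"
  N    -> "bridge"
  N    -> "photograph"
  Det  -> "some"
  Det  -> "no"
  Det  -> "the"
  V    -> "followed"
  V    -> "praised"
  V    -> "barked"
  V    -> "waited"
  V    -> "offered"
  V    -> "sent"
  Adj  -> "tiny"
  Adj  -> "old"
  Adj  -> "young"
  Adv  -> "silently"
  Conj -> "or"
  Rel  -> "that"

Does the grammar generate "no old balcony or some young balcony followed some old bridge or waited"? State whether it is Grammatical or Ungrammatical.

Grammatical

[S [NP [NP [Det no] [AP [Adj old]] [N balcony]] [Conj or] [NP [Det some] [AP [Adj young]] [N balcony]]] [VP [VP [V followed] [NP [Det some] [AP [Adj old]] [N bridge]]] [Conj or] [VP [V waited]]]]
Each bracket corresponds to one application of a listed rule, so the string is derivable from S.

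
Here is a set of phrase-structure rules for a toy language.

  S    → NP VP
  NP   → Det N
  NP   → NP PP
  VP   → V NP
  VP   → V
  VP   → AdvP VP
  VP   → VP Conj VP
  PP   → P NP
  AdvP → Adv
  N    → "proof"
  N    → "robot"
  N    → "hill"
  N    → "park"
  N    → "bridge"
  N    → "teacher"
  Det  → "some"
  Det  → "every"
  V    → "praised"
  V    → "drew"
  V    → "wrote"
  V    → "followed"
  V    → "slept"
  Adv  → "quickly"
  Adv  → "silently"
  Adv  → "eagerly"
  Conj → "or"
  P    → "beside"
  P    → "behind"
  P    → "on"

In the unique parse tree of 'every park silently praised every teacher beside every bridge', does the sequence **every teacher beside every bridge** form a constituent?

Yes

[S [NP [Det every] [N park]] [VP [AdvP [Adv silently]] [VP [V praised] [NP [NP [Det every] [N teacher]] [PP [P beside] [NP [Det every] [N bridge]]]]]]]
The words 'every teacher beside every bridge' are exhaustively dominated by a single NP node (built by NP → NP PP), so they form a constituent.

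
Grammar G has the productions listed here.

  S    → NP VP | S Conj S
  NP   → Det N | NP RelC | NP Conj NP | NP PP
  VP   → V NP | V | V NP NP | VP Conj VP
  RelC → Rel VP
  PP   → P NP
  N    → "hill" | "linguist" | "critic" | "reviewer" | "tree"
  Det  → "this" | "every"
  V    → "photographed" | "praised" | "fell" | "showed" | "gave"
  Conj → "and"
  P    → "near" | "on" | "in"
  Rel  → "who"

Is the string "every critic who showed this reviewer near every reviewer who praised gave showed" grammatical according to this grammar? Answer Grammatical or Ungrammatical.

For S → NP VP, every NP-prefix leaves a non-VP remainder: after 'every critic' the remainder is not a VP; after 'every critic who showed' the remainder is not a VP; after 'every critic who showed this reviewer' the remainder is not a VP (and 2 more). The alternative S rule S → S Conj S likewise has no satisfying split.

Ungrammatical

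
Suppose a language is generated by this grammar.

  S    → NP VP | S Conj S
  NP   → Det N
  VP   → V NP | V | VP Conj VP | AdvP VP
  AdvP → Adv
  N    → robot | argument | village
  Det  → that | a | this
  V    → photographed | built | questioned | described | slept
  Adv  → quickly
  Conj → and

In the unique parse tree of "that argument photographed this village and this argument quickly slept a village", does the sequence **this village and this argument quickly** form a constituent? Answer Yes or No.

No

[S [S [NP [Det that] [N argument]] [VP [V photographed] [NP [Det this] [N village]]]] [Conj and] [S [NP [Det this] [N argument]] [VP [AdvP [Adv quickly]] [VP [V slept] [NP [Det a] [N village]]]]]]
The smallest constituent containing 'this village and this argument quickly' is the S spanning 'that argument photographed this village and this argument quickly slept a village'; no single node in the tree dominates exactly the given words.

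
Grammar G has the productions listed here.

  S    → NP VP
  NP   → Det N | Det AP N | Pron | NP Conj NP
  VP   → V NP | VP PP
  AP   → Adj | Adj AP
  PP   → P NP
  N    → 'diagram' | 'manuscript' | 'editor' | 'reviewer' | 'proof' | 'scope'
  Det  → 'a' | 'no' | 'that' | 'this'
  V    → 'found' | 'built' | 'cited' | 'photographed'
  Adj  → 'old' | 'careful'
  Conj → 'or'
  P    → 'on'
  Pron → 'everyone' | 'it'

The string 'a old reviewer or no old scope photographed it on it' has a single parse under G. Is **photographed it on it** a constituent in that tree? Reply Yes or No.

Yes

[S [NP [NP [Det a] [AP [Adj old]] [N reviewer]] [Conj or] [NP [Det no] [AP [Adj old]] [N scope]]] [VP [VP [V photographed] [NP [Pron it]]] [PP [P on] [NP [Pron it]]]]]
The words 'photographed it on it' are exhaustively dominated by a single VP node (built by VP → VP PP), so they form a constituent.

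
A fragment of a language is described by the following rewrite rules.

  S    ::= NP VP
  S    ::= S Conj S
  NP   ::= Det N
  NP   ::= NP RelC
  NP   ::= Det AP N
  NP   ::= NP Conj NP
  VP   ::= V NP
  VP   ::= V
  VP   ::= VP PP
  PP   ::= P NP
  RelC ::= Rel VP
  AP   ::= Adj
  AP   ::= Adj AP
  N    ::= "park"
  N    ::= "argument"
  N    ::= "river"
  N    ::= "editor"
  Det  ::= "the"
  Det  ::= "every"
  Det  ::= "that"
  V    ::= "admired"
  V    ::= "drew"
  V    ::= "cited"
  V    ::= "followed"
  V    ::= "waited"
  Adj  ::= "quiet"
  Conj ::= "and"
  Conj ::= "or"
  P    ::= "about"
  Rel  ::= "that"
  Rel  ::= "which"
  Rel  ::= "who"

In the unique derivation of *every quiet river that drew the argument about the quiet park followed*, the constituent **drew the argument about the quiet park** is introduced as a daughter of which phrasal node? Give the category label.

S
  NP
    NP
      Det: every
      AP
        Adj: quiet
      N: river
    RelC
      Rel: that
      VP
        VP
          V: drew
          NP
            Det: the
            N: argument
        PP
          P: about
          NP
            Det: the
            AP
              Adj: quiet
            N: park
  VP
    V: followed
The span 'drew the argument about the quiet park' is the VP node built by VP → VP PP.
Its mother is the RelC built by RelC → Rel VP.

RelC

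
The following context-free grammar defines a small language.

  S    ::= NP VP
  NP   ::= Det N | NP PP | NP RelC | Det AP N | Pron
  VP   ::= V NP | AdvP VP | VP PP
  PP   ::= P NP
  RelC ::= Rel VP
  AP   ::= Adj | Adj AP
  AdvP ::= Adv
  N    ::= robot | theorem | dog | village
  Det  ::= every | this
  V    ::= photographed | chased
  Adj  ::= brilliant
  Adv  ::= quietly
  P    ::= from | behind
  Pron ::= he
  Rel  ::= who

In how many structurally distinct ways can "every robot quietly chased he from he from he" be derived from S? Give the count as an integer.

9

Two of the 9 distinct bracketings:
[S [NP [Det every] [N robot]] [VP [AdvP [Adv quietly]] [VP [V chased] [NP [NP [Pron he]] [PP [P from] [NP [NP [Pron he]] [PP [P from] [NP [Pron he]]]]]]]]]
[S [NP [Det every] [N robot]] [VP [AdvP [Adv quietly]] [VP [V chased] [NP [NP [NP [Pron he]] [PP [P from] [NP [Pron he]]]] [PP [P from] [NP [Pron he]]]]]]]
The trees differ in how a recursive rule is bracketed over the same span.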